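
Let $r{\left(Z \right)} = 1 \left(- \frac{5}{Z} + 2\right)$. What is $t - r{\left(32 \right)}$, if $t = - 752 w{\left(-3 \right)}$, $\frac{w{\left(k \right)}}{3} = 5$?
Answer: $- \frac{361019}{32} \approx -11282.0$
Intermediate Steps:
$w{\left(k \right)} = 15$ ($w{\left(k \right)} = 3 \cdot 5 = 15$)
$t = -11280$ ($t = \left(-752\right) 15 = -11280$)
$r{\left(Z \right)} = 2 - \frac{5}{Z}$ ($r{\left(Z \right)} = 1 \left(2 - \frac{5}{Z}\right) = 2 - \frac{5}{Z}$)
$t - r{\left(32 \right)} = -11280 - \left(2 - \frac{5}{32}\right) = -11280 - \frac{59}{32} = - \frac{361019}{32}$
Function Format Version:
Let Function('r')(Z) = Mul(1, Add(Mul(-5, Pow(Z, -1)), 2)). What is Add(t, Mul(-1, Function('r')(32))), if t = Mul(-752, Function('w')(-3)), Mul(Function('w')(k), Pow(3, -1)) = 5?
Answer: Rational(-361019, 32) ≈ -11282.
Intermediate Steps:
Function('w')(k) = 15 (Function('w')(k) = Mul(3, 5) = 15)
t = -11280 (t = Mul(-752, 15) = -11280)
Function('r')(Z) = Add(2, Mul(-5, Pow(Z, -1))) (Function('r')(Z) = Mul(1, Add(2, Mul(-5, Pow(Z, -1)))) = Add(2, Mul(-5, Pow(Z, -1))))
Add(t, Mul(-1, Function('r')(32))) = Add(-11280, Mul(-1, Add(2, Mul(-5, Pow(32, -1))))) = Add(-11280, Mul(-1, Add(2, Mul(-5, Rational(1, 32))))) = Add(-11280, Mul(-1, Add(2, Rational(-5, 32)))) = Add(-11280, Mul(-1, Rational(59, 32))) = Add(-11280, Rational(-59, 32)) = Rational(-361019, 32)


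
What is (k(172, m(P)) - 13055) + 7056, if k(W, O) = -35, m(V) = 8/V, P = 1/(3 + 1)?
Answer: -6034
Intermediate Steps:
P = ¼ (P = 1/4 = ¼ ≈ 0.25000)
(k(172, m(P)) - 13055) + 7056 = (-35 - 13055) + 7056 = -13090 + 7056 = -6034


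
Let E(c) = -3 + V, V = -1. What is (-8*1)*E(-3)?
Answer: 32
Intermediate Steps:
E(c) = -4 (E(c) = -3 - 1 = -4)
(-8*1)*E(-3) = -8*1*(-4) = -8*(-4) = 32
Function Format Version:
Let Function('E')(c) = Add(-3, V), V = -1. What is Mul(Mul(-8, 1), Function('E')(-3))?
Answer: 32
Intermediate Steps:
Function('E')(c) = -4 (Function('E')(c) = Add(-3, -1) = -4)
Mul(Mul(-8, 1), Function('E')(-3)) = Mul(Mul(-8, 1), -4) = Mul(-8, -4) = 32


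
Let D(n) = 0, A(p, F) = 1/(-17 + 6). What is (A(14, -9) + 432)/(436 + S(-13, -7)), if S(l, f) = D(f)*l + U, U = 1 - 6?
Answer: 4751/4741 ≈ 1.0021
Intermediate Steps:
A(p, F) = -1/11 (A(p, F) = 1/(-11) = -1/11)
U = -5
S(l, f) = -5 (S(l, f) = 0*l - 5 = 0 - 5 = -5)
(A(14, -9) + 432)/(436 + S(-13, -7)) = (-1/11 + 432)/(436 - 5) = (4751/11)/431 = (1/431)*(4751/11) = 4751/4741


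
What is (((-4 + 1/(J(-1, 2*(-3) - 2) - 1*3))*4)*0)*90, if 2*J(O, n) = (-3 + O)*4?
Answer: 0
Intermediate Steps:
J(O, n) = -6 + 2*O (J(O, n) = ((-3 + O)*4)/2 = (-12 + 4*O)/2 = -6 + 2*O)
(((-4 + 1/(J(-1, 2*(-3) - 2) - 1*3))*4)*0)*90 = (((-4 + 1/((-6 + 2*(-1)) - 1*3))*4)*0)*90 = (((-4 + 1/((-6 - 2) - 3))*4)*0)*90 = (((-4 + 1/(-8 - 3))*4)*0)*90 = (((-4 + 1/(-11))*4)*0)*90 = (((-4 - 1/11)*4)*0)*90 = (-45/11*4*0)*90 = -180/11*0*90 = 0*90 = 0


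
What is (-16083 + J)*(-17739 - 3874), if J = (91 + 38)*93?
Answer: 88310718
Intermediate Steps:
J = 11997 (J = 129*93 = 11997)
(-16083 + J)*(-17739 - 3874) = (-16083 + 11997)*(-17739 - 3874) = -4086*(-21613) = 88310718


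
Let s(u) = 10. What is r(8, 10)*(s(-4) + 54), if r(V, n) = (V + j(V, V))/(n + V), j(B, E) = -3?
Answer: 160/9 ≈ 17.778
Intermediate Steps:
r(V, n) = (-3 + V)/(V + n) (r(V, n) = (V - 3)/(n + V) = (-3 + V)/(V + n))
r(8, 10)*(s(-4) + 54) = ((-3 + 8)/(8 + 10))*(10 + 54) = (5/18)*64 = 160/9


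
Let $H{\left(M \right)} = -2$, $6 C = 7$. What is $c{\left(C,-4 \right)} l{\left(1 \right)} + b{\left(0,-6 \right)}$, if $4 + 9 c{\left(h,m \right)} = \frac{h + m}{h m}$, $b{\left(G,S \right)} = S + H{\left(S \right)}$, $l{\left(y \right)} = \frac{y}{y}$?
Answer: $- \frac{2111}{252} \approx -8.377$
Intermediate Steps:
$C = \frac{7}{6}$ ($C = \frac{1}{6} \cdot 7 = \frac{7}{6} \approx 1.1667$)
$l{\left(y \right)} = 1$
$b{\left(G,S \right)} = -2 + S$ ($b{\left(G,S \right)} = S - 2 = -2 + S$)
$c{\left(h,m \right)} = - \frac{4}{9} + \frac{h + m}{9 h m}$ ($c{\left(h,m \right)} = - \frac{4}{9} + \frac{\left(h + m\right) \frac{1}{h m}}{9} = - \frac{4}{9} + \frac{\frac{1}{h} \frac{1}{m} \left(h + m\right)}{9} = - \frac{4}{9} + \frac{h + m}{9 h m}$)
$c{\left(C,-4 \right)} l{\left(1 \right)} + b{\left(0,-6 \right)} = \frac{\frac{7}{6} - 4 - \frac{14}{3} \left(-4\right)}{9 \cdot \frac{7}{6} \left(-4\right)} 1 - 8 = \frac{1}{9} \cdot \frac{6}{7} \left(- \frac{1}{4}\right) \left(\frac{7}{6} - 4 + \frac{56}{3}\right) 1 - 8 = \frac{1}{9} \cdot \frac{6}{7} \left(- \frac{1}{4}\right) \frac{95}{6} \cdot 1 - 8 = \left(- \frac{95}{252}\right) 1 - 8 = - \frac{95}{252} - 8 = - \frac{2111}{252}$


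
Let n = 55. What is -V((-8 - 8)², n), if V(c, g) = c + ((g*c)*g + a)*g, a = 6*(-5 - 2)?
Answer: -42589946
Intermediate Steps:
a = -42 (a = 6*(-7) = -42)
V(c, g) = c + g*(-42 + c*g²) (V(c, g) = c + ((g*c)*g - 42)*g = c + ((c*g)*g - 42)*g = c + (c*g² - 42)*g = c + (-42 + c*g²)*g = c + g*(-42 + c*g²))
-V((-8 - 8)², n) = -((-8 - 8)² - 42*55 + (-8 - 8)²*55³) = -((-16)² - 2310 + (-16)²*166375) = -(256 - 2310 + 256*166375) = -(256 - 2310 + 42592000) = -1*42589946 = -42589946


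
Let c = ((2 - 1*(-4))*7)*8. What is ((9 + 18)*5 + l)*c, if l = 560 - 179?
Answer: 173376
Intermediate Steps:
c = 336 (c = ((2 + 4)*7)*8 = (6*7)*8 = 42*8 = 336)
l = 381
((9 + 18)*5 + l)*c = ((9 + 18)*5 + 381)*336 = (27*5 + 381)*336 = (135 + 381)*336 = 516*336 = 173376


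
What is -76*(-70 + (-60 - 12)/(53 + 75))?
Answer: 21451/4 ≈ 5362.8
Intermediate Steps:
-76*(-70 + (-60 - 12)/(53 + 75)) = -76*(-70 - 72/128) = -76*(-70 - 72*1/128) = -76*(-70 - 9/16) = -76*(-1129/16) = 21451/4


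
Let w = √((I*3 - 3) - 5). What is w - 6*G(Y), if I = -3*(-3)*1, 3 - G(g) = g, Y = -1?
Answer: -24 + √19 ≈ -19.641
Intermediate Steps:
G(g) = 3 - g
I = 9 (I = 9*1 = 9)
w = √19 (w = √((9*3 - 3) - 5) = √((27 - 3) - 5) = √(24 - 5) = √19 ≈ 4.3589)
w - 6*G(Y) = √19 - 6*(3 - 1*(-1)) = √19 - 6*(3 + 1) = √19 - 6*4 = √19 - 24 = -24 + √19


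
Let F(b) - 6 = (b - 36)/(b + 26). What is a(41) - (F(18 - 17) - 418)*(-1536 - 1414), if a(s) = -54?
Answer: -32920508/27 ≈ -1.2193e+6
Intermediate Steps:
F(b) = 6 + (-36 + b)/(26 + b) (F(b) = 6 + (b - 36)/(b + 26) = 6 + (-36 + b)/(26 + b))
a(41) - (F(18 - 17) - 418)*(-1536 - 1414) = -54 - ((120 + 7*(18 - 17))/(26 + (18 - 17)) - 418)*(-1536 - 1414) = -54 - ((120 + 7*1)/(26 + 1) - 418)*(-2950) = -54 - ((120 + 7)/27 - 418)*(-2950) = -54 - ((1/27)*127 - 418)*(-2950) = -54 - (127/27 - 418)*(-2950) = -54 - (-11159)*(-2950)/27 = -54 - 1*32919050/27 = -54 - 32919050/27 = -32920508/27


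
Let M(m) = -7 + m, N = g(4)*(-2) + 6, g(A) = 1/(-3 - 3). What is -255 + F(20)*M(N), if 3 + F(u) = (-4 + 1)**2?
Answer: -259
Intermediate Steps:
g(A) = -1/6 (g(A) = 1/(-6) = -1/6)
F(u) = 6 (F(u) = -3 + (-4 + 1)**2 = -3 + (-3)**2 = -3 + 9 = 6)
N = 19/3 (N = -1/6*(-2) + 6 = 1/3 + 6 = 19/3 ≈ 6.3333)
-255 + F(20)*M(N) = -255 + 6*(-7 + 19/3) = -255 + 6*(-2/3) = -255 - 4 = -259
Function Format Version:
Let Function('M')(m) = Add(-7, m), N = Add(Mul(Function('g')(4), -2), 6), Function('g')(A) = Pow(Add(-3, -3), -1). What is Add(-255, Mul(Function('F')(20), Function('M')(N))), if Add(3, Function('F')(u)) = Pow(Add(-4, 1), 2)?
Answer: -259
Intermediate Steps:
Function('g')(A) = Rational(-1, 6) (Function('g')(A) = Pow(-6, -1) = Rational(-1, 6))
Function('F')(u) = 6 (Function('F')(u) = Add(-3, Pow(Add(-4, 1), 2)) = Add(-3, Pow(-3, 2)) = Add(-3, 9) = 6)
N = Rational(19, 3) (N = Add(Mul(Rational(-1, 6), -2), 6) = Add(Rational(1, 3), 6) = Rational(19, 3) ≈ 6.3333)
Add(-255, Mul(Function('F')(20), Function('M')(N))) = Add(-255, Mul(6, Add(-7, Rational(19, 3)))) = Add(-255, Mul(6, Rational(-2, 3))) = Add(-255, -4) = -259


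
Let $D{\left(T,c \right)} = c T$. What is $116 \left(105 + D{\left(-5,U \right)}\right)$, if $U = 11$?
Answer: $5800$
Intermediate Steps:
$D{\left(T,c \right)} = T c$
$116 \left(105 + D{\left(-5,U \right)}\right) = 116 \left(105 - 55\right) = 116 \cdot 50 = 5800$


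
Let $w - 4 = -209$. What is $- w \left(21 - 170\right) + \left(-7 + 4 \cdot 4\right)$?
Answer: $-30536$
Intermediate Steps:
$w = -205$ ($w = 4 - 209 = -205$)
$- w \left(21 - 170\right) + \left(-7 + 4 \cdot 4\right) = \left(-1\right) \left(-205\right) \left(21 - 170\right) + \left(-7 + 4 \cdot 4\right) = 205 \left(-149\right) + \left(-7 + 16\right) = -30545 + 9 = -30536$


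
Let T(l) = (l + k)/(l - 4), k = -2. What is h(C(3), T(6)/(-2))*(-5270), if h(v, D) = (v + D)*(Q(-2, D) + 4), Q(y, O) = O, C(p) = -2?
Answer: 47430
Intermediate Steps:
T(l) = (-2 + l)/(-4 + l) (T(l) = (l - 2)/(l - 4) = (-2 + l)/(-4 + l))
h(v, D) = (4 + D)*(D + v) (h(v, D) = (v + D)*(D + 4) = (D + v)*(4 + D) = (4 + D)*(D + v))
h(C(3), T(6)/(-2))*(-5270) = ((((-2 + 6)/(-4 + 6))/(-2))**2 + 4*(((-2 + 6)/(-4 + 6))/(-2)) + 4*(-2) + (((-2 + 6)/(-4 + 6))/(-2))*(-2))*(-5270) = (((4/2)*(-1/2))**2 + 4*((4/2)*(-1/2)) - 8 + ((4/2)*(-1/2))*(-2))*(-5270) = ((((1/2)*4)*(-1/2))**2 + 4*(((1/2)*4)*(-1/2)) - 8 + (((1/2)*4)*(-1/2))*(-2))*(-5270) = ((2*(-1/2))**2 + 4*(2*(-1/2)) - 8 + (2*(-1/2))*(-2))*(-5270) = ((-1)**2 + 4*(-1) - 8 - 1*(-2))*(-5270) = (1 - 4 - 8 + 2)*(-5270) = -9*(-5270) = 47430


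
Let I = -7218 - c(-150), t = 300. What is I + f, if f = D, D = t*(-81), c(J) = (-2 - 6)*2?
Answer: -31502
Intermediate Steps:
c(J) = -16 (c(J) = -8*2 = -16)
D = -24300 (D = 300*(-81) = -24300)
I = -7202 (I = -7218 - 1*(-16) = -7218 + 16 = -7202)
f = -24300
I + f = -7202 - 24300 = -31502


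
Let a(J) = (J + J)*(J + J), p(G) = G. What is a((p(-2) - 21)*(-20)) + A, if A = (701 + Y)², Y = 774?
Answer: 3022025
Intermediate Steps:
a(J) = 4*J² (a(J) = (2*J)*(2*J) = 4*J²)
A = 2175625 (A = (701 + 774)² = 1475² = 2175625)
a((p(-2) - 21)*(-20)) + A = 4*((-2 - 21)*(-20))² + 2175625 = 4*(-23*(-20))² + 2175625 = 4*460² + 2175625 = 4*211600 + 2175625 = 846400 + 2175625 = 3022025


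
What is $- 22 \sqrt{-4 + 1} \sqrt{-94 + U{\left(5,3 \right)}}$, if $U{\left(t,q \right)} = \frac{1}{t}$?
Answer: $\frac{22 \sqrt{7035}}{5} \approx 369.05$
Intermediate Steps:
$- 22 \sqrt{-4 + 1} \sqrt{-94 + U{\left(5,3 \right)}} = - 22 \sqrt{-4 + 1} \sqrt{-94 + \frac{1}{5}} = - 22 \sqrt{-3} \sqrt{-94 + \frac{1}{5}} = - 22 i \sqrt{3} \sqrt{- \frac{469}{5}} = - 22 i \sqrt{3} \frac{i \sqrt{2345}}{5} = \frac{22 \sqrt{7035}}{5}$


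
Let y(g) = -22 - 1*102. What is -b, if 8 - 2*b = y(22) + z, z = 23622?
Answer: 11745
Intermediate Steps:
y(g) = -124 (y(g) = -22 - 102 = -124)
b = -11745 (b = 4 - (-124 + 23622)/2 = 4 - 1/2*23498 = 4 - 11749 = -11745)
-b = -1*(-11745) = 11745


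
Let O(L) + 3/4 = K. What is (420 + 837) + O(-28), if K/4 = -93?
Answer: 3537/4 ≈ 884.25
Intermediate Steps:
K = -372 (K = 4*(-93) = -372)
O(L) = -1491/4 (O(L) = -¾ - 372 = -1491/4)
(420 + 837) + O(-28) = (420 + 837) - 1491/4 = 1257 - 1491/4 = 3537/4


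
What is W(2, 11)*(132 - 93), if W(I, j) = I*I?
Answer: 156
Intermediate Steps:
W(I, j) = I²
W(2, 11)*(132 - 93) = 2²*(132 - 93) = 4*39 = 156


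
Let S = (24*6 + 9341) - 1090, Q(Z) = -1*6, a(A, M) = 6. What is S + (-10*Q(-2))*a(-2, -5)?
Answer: 8755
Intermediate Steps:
Q(Z) = -6
S = 8395 (S = (144 + 9341) - 1090 = 9485 - 1090 = 8395)
S + (-10*Q(-2))*a(-2, -5) = 8395 - 10*(-6)*6 = 8395 + 60*6 = 8395 + 360 = 8755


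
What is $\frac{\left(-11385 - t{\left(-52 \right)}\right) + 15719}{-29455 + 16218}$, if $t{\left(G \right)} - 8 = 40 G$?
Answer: $- \frac{6406}{13237} \approx -0.48395$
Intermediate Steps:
$t{\left(G \right)} = 8 + 40 G$
$\frac{\left(-11385 - t{\left(-52 \right)}\right) + 15719}{-29455 + 16218} = \frac{\left(-11385 - \left(8 + 40 \left(-52\right)\right)\right) + 15719}{-29455 + 16218} = \frac{\left(-11385 - \left(8 - 2080\right)\right) + 15719}{-13237} = \left(\left(-11385 - -2072\right) + 15719\right) \left(- \frac{1}{13237}\right) = \left(\left(-11385 + 2072\right) + 15719\right) \left(- \frac{1}{13237}\right) = \left(-9313 + 15719\right) \left(- \frac{1}{13237}\right) = 6406 \left(- \frac{1}{13237}\right) = - \frac{6406}{13237}$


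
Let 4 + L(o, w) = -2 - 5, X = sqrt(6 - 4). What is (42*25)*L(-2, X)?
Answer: -11550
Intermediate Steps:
X = sqrt(2) ≈ 1.4142
L(o, w) = -11 (L(o, w) = -4 + (-2 - 5) = -4 - 7 = -11)
(42*25)*L(-2, X) = (42*25)*(-11) = 1050*(-11) = -11550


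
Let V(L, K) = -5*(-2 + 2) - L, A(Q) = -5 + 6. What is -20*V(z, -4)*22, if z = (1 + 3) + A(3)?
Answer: 2200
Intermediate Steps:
A(Q) = 1
z = 5 (z = (1 + 3) + 1 = 4 + 1 = 5)
V(L, K) = -L (V(L, K) = -5*0 - L = 0 - L = -L)
-20*V(z, -4)*22 = -(-20)*5*22 = -20*(-5)*22 = 100*22 = 2200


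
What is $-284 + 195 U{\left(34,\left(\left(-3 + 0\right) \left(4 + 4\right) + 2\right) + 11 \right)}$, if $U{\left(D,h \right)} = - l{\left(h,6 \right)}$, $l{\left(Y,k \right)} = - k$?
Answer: $886$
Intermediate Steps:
$U{\left(D,h \right)} = 6$ ($U{\left(D,h \right)} = - \left(-1\right) 6 = \left(-1\right) \left(-6\right) = 6$)
$-284 + 195 U{\left(34,\left(\left(-3 + 0\right) \left(4 + 4\right) + 2\right) + 11 \right)} = -284 + 195 \cdot 6 = -284 + 1170 = 886$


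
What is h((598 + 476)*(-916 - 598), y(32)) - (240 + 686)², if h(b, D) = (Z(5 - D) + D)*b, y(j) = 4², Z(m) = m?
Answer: -8987656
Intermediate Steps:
y(j) = 16
h(b, D) = 5*b (h(b, D) = ((5 - D) + D)*b = 5*b)
h((598 + 476)*(-916 - 598), y(32)) - (240 + 686)² = 5*((598 + 476)*(-916 - 598)) - (240 + 686)² = 5*(1074*(-1514)) - 1*926² = 5*(-1626036) - 1*857476 = -8130180 - 857476 = -8987656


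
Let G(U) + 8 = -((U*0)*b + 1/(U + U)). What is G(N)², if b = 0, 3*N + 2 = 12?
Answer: 26569/400 ≈ 66.422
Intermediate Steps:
N = 10/3 (N = -⅔ + (⅓)*12 = -⅔ + 4 = 10/3 ≈ 3.3333)
G(U) = -8 - 1/(2*U) (G(U) = -8 - ((U*0)*0 + 1/(U + U)) = -8 - (0*0 + 1/(2*U)) = -8 - (0 + 1/(2*U)) = -8 - 1/(2*U))
G(N)² = (-8 - 1/(2*10/3))² = (-8 - ½*3/10)² = (-8 - 3/20)² = (-163/20)² = 26569/400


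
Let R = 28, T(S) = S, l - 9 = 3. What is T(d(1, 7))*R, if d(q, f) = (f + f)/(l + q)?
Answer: 392/13 ≈ 30.154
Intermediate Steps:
l = 12 (l = 9 + 3 = 12)
d(q, f) = 2*f/(12 + q) (d(q, f) = (f + f)/(12 + q) = (2*f)/(12 + q) = 2*f/(12 + q))
T(d(1, 7))*R = (2*7/(12 + 1))*28 = (2*7/13)*28 = (2*7*(1/13))*28 = (14/13)*28 = 392/13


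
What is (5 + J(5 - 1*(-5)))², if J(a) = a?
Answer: 225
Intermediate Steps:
(5 + J(5 - 1*(-5)))² = (5 + (5 - 1*(-5)))² = (5 + (5 + 5))² = (5 + 10)² = 15² = 225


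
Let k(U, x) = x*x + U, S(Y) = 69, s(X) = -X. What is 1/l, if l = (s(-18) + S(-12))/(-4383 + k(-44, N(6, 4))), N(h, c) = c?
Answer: -4411/87 ≈ -50.701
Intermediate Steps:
k(U, x) = U + x² (k(U, x) = x² + U = U + x²)
l = -87/4411 (l = (-1*(-18) + 69)/(-4383 + (-44 + 4²)) = (18 + 69)/(-4383 + (-44 + 16)) = 87/(-4383 - 28) = 87/(-4411) = 87*(-1/4411) = -87/4411 ≈ -0.019723)
1/l = 1/(-87/4411) = -4411/87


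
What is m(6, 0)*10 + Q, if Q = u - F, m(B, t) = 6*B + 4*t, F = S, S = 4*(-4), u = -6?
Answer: 370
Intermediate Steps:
S = -16
F = -16
m(B, t) = 4*t + 6*B
Q = 10 (Q = -6 - 1*(-16) = -6 + 16 = 10)
m(6, 0)*10 + Q = (4*0 + 6*6)*10 + 10 = (0 + 36)*10 + 10 = 36*10 + 10 = 360 + 10 = 370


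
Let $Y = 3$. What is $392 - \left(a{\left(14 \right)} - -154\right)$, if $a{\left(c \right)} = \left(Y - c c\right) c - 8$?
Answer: $2948$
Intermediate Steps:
$a{\left(c \right)} = -8 + c \left(3 - c^{2}\right)$ ($a{\left(c \right)} = \left(3 - c c\right) c - 8 = \left(3 - c^{2}\right) c - 8 = c \left(3 - c^{2}\right) - 8 = -8 + c \left(3 - c^{2}\right)$)
$392 - \left(a{\left(14 \right)} - -154\right) = 392 - \left(\left(-8 - 14^{3} + 3 \cdot 14\right) - -154\right) = 392 - \left(\left(-8 - 2744 + 42\right) + 154\right) = 392 - \left(-2710 + 154\right) = 392 - -2556 = 392 + 2556 = 2948$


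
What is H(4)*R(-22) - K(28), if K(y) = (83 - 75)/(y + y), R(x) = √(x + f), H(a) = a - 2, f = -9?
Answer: -⅐ + 2*I*√31 ≈ -0.14286 + 11.136*I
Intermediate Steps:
H(a) = -2 + a
R(x) = √(-9 + x) (R(x) = √(x - 9) = √(-9 + x))
K(y) = 4/y (K(y) = 8/((2*y)) = 8*(1/(2*y)) = 4/y)
H(4)*R(-22) - K(28) = (-2 + 4)*√(-9 - 22) - 4/28 = 2*√(-31) - 4/28 = 2*(I*√31) - 1*⅐ = 2*I*√31 - ⅐ = -⅐ + 2*I*√31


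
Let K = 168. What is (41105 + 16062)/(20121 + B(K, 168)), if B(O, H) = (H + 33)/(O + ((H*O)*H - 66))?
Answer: 90356902526/31802810005 ≈ 2.8412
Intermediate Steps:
B(O, H) = (33 + H)/(-66 + O + O*H²) (B(O, H) = (33 + H)/(O + (O*H² - 66)) = (33 + H)/(O + (-66 + O*H²)) = (33 + H)/(-66 + O + O*H²))
(41105 + 16062)/(20121 + B(K, 168)) = (41105 + 16062)/(20121 + (33 + 168)/(-66 + 168 + 168*168²)) = 57167/(20121 + 201/(-66 + 168 + 168*28224)) = 57167/(20121 + 201/(-66 + 168 + 4741632)) = 57167/(20121 + 201/4741734) = 57167/(20121 + (1/4741734)*201) = 57167/(20121 + 67/1580578) = 57167/(31802810005/1580578) = 57167*(1580578/31802810005) = 90356902526/31802810005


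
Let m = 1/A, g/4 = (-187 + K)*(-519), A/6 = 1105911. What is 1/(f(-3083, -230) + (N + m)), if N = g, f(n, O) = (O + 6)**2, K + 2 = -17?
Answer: 6635466/3170637989713 ≈ 2.0928e-6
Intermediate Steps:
A = 6635466 (A = 6*1105911 = 6635466)
K = -19 (K = -2 - 17 = -19)
f(n, O) = (6 + O)**2
g = 427656 (g = 4*((-187 - 19)*(-519)) = 4*(-206*(-519)) = 4*106914 = 427656)
N = 427656
m = 1/6635466 ≈ 1.5071e-7
1/(f(-3083, -230) + (N + m)) = 1/((6 - 230)**2 + (427656 + 1/6635466)) = 1/((-224)**2 + 2837696847697/6635466) = 1/(50176 + 2837696847697/6635466) = 1/(3170637989713/6635466) = 6635466/3170637989713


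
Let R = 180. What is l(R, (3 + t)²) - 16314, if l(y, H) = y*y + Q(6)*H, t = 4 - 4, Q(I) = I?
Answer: 16140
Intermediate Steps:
t = 0
l(y, H) = y² + 6*H (l(y, H) = y*y + 6*H = y² + 6*H)
l(R, (3 + t)²) - 16314 = (180² + 6*(3 + 0)²) - 16314 = (32400 + 6*3²) - 16314 = (32400 + 6*9) - 16314 = (32400 + 54) - 16314 = 32454 - 16314 = 16140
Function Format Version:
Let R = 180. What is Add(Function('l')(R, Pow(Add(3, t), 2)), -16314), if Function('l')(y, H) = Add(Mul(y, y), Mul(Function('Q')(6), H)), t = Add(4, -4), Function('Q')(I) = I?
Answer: 16140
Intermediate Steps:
t = 0
Function('l')(y, H) = Add(Pow(y, 2), Mul(6, H)) (Function('l')(y, H) = Add(Mul(y, y), Mul(6, H)) = Add(Pow(y, 2), Mul(6, H)))
Add(Function('l')(R, Pow(Add(3, t), 2)), -16314) = Add(Add(Pow(180, 2), Mul(6, Pow(Add(3, 0), 2))), -16314) = Add(Add(32400, Mul(6, Pow(3, 2))), -16314) = Add(Add(32400, Mul(6, 9)), -16314) = Add(Add(32400, 54), -16314) = Add(32454, -16314) = 16140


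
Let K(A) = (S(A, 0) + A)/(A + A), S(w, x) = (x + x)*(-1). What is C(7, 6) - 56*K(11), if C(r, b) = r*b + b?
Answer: 20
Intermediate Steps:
S(w, x) = -2*x (S(w, x) = (2*x)*(-1) = -2*x)
K(A) = 1/2 (K(A) = (-2*0 + A)/(A + A) = (0 + A)/((2*A)) = A*(1/(2*A)) = 1/2)
C(r, b) = b + b*r (C(r, b) = b*r + b = b + b*r)
C(7, 6) - 56*K(11) = 6*(1 + 7) - 56*1/2 = 6*8 - 28 = 48 - 28 = 20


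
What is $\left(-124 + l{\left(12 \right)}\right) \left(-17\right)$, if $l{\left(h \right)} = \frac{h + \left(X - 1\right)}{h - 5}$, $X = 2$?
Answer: $\frac{14535}{7} \approx 2076.4$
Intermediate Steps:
$l{\left(h \right)} = \frac{1 + h}{-5 + h}$ ($l{\left(h \right)} = \frac{h + \left(2 - 1\right)}{h - 5} = \frac{h + \left(2 - 1\right)}{-5 + h} = \frac{h + 1}{-5 + h} = \frac{1 + h}{-5 + h}$)
$\left(-124 + l{\left(12 \right)}\right) \left(-17\right) = \left(-124 + \frac{1 + 12}{-5 + 12}\right) \left(-17\right) = \left(-124 + \frac{1}{7} \cdot 13\right) \left(-17\right) = \left(-124 + \frac{13}{7}\right) \left(-17\right) = \left(- \frac{855}{7}\right) \left(-17\right) = \frac{14535}{7}$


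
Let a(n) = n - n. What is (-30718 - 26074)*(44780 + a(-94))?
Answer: -2543145760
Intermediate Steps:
a(n) = 0
(-30718 - 26074)*(44780 + a(-94)) = (-30718 - 26074)*(44780 + 0) = -56792*44780 = -2543145760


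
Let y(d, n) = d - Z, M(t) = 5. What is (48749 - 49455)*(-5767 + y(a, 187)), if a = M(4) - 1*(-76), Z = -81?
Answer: 3957130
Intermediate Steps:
a = 81 (a = 5 - 1*(-76) = 5 + 76 = 81)
y(d, n) = 81 + d (y(d, n) = d - 1*(-81) = d + 81 = 81 + d)
(48749 - 49455)*(-5767 + y(a, 187)) = (48749 - 49455)*(-5767 + (81 + 81)) = -706*(-5767 + 162) = -706*(-5605) = 3957130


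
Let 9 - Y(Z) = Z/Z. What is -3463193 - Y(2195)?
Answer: -3463201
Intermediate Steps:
Y(Z) = 8 (Y(Z) = 9 - Z/Z = 9 - 1*1 = 9 - 1 = 8)
-3463193 - Y(2195) = -3463193 - 1*8 = -3463193 - 8 = -3463201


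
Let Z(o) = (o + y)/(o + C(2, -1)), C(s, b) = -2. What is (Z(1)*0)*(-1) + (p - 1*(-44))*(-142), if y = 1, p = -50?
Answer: 852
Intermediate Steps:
Z(o) = (1 + o)/(-2 + o) (Z(o) = (o + 1)/(o - 2) = (1 + o)/(-2 + o))
(Z(1)*0)*(-1) + (p - 1*(-44))*(-142) = (((1 + 1)/(-2 + 1))*0)*(-1) + (-50 - 1*(-44))*(-142) = ((2/(-1))*0)*(-1) + (-50 + 44)*(-142) = (-1*2*0)*(-1) - 6*(-142) = -2*0*(-1) + 852 = 0*(-1) + 852 = 0 + 852 = 852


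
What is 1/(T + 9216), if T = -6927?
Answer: 1/2289 ≈ 0.00043687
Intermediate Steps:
1/(T + 9216) = 1/(-6927 + 9216) = 1/2289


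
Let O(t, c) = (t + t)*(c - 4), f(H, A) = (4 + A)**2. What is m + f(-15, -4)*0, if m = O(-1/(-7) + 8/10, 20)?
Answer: 1056/35 ≈ 30.171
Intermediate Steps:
O(t, c) = 2*t*(-4 + c) (O(t, c) = (2*t)*(-4 + c) = 2*t*(-4 + c))
m = 1056/35 (m = 2*(-1/(-7) + 8/10)*(-4 + 20) = 2*(-1*(-1/7) + 8*(1/10))*16 = 2*(1/7 + 4/5)*16 = 2*(33/35)*16 = 1056/35 ≈ 30.171)
m + f(-15, -4)*0 = 1056/35 + (4 - 4)**2*0 = 1056/35 + 0**2*0 = 1056/35 + 0*0 = 1056/35 + 0 = 1056/35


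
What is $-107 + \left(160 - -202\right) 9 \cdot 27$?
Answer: $87859$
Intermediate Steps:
$-107 + \left(160 - -202\right) 9 \cdot 27 = -107 + \left(160 + 202\right) 243 = -107 + 362 \cdot 243 = -107 + 87966 = 87859$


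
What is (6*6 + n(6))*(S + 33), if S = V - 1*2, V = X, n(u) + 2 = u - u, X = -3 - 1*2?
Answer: 884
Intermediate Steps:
X = -5 (X = -3 - 2 = -5)
n(u) = -2 (n(u) = -2 + (u - u) = -2 + 0 = -2)
V = -5
S = -7 (S = -5 - 1*2 = -5 - 2 = -7)
(6*6 + n(6))*(S + 33) = (6*6 - 2)*(-7 + 33) = (36 - 2)*26 = 34*26 = 884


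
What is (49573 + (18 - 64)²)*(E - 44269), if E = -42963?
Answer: -4508934848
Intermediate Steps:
(49573 + (18 - 64)²)*(E - 44269) = (49573 + (18 - 64)²)*(-42963 - 44269) = (49573 + (-46)²)*(-87232) = (49573 + 2116)*(-87232) = 51689*(-87232) = -4508934848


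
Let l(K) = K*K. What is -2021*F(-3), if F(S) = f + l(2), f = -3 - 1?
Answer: 0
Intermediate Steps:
l(K) = K²
f = -4
F(S) = 0 (F(S) = -4 + 2² = -4 + 4 = 0)
-2021*F(-3) = -2021*0 = 0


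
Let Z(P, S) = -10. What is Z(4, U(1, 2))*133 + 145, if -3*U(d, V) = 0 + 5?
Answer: -1185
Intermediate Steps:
U(d, V) = -5/3 (U(d, V) = -(0 + 5)/3 = -⅓*5 = -5/3)
Z(4, U(1, 2))*133 + 145 = -10*133 + 145 = -1330 + 145 = -1185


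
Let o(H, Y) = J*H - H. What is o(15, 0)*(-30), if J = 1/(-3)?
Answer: 600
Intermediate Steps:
J = -⅓ (J = 1*(-⅓) = -⅓ ≈ -0.33333)
o(H, Y) = -4*H/3 (o(H, Y) = -H/3 - H = -4*H/3)
o(15, 0)*(-30) = -4/3*15*(-30) = -20*(-30) = 600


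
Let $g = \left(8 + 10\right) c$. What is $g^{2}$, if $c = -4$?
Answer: $5184$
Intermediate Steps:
$g = -72$ ($g = \left(8 + 10\right) \left(-4\right) = 18 \left(-4\right) = -72$)
$g^{2} = \left(-72\right)^{2} = 5184$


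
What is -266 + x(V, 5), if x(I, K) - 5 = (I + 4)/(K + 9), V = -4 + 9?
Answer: -3645/14 ≈ -260.36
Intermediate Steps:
V = 5
x(I, K) = 5 + (4 + I)/(9 + K) (x(I, K) = 5 + (I + 4)/(K + 9) = 5 + (4 + I)/(9 + K))
-266 + x(V, 5) = -266 + (49 + 5 + 5*5)/(9 + 5) = -266 + (49 + 5 + 25)/14 = -266 + (1/14)*79 = -266 + 79/14 = -3645/14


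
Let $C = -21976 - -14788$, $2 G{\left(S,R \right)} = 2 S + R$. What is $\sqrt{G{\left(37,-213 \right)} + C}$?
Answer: $\frac{i \sqrt{29030}}{2} \approx 85.191 i$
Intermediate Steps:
$G{\left(S,R \right)} = S + \frac{R}{2}$ ($G{\left(S,R \right)} = \frac{2 S + R}{2} = \frac{R + 2 S}{2} = S + \frac{R}{2}$)
$C = -7188$ ($C = -21976 + 14788 = -7188$)
$\sqrt{G{\left(37,-213 \right)} + C} = \sqrt{\left(37 + \frac{1}{2} \left(-213\right)\right) - 7188} = \sqrt{\left(37 - \frac{213}{2}\right) - 7188} = \sqrt{- \frac{139}{2} - 7188} = \sqrt{- \frac{14515}{2}} = \frac{i \sqrt{29030}}{2}$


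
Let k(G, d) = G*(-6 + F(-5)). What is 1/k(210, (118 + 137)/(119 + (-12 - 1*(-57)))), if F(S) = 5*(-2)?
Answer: -1/3360 ≈ -0.00029762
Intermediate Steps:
F(S) = -10
k(G, d) = -16*G (k(G, d) = G*(-6 - 10) = G*(-16) = -16*G)
1/k(210, (118 + 137)/(119 + (-12 - 1*(-57)))) = 1/(-16*210) = 1/(-3360) = -1/3360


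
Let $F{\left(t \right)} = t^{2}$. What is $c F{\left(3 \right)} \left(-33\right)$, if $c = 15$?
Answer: $-4455$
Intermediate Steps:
$c F{\left(3 \right)} \left(-33\right) = 15 \cdot 3^{2} \left(-33\right) = 15 \cdot 9 \left(-33\right) = 135 \left(-33\right) = -4455$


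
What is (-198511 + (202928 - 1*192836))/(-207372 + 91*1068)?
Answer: 188419/110184 ≈ 1.7100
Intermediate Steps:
(-198511 + (202928 - 1*192836))/(-207372 + 91*1068) = (-198511 + (202928 - 192836))/(-207372 + 97188) = (-198511 + 10092)/(-110184) = -188419*(-1/110184) = 188419/110184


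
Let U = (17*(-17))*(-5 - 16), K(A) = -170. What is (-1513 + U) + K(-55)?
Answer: 4386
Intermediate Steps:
U = 6069 (U = -289*(-21) = 6069)
(-1513 + U) + K(-55) = (-1513 + 6069) - 170 = 4556 - 170 = 4386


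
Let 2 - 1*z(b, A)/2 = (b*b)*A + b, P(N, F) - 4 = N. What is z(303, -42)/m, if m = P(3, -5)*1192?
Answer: 550811/596 ≈ 924.18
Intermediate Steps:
P(N, F) = 4 + N
z(b, A) = 4 - 2*b - 2*A*b² (z(b, A) = 4 - 2*((b*b)*A + b) = 4 - 2*(b²*A + b) = 4 - 2*(A*b² + b) = 4 - 2*(b + A*b²) = 4 + (-2*b - 2*A*b²) = 4 - 2*b - 2*A*b²)
m = 8344 (m = (4 + 3)*1192 = 7*1192 = 8344)
z(303, -42)/m = (4 - 2*303 - 2*(-42)*303²)/8344 = (4 - 606 - 2*(-42)*91809)*(1/8344) = (4 - 606 + 7711956)*(1/8344) = 7711354*(1/8344) = 550811/596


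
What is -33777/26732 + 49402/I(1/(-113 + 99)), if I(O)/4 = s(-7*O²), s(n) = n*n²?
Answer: -7247531114609/26732 ≈ -2.7112e+8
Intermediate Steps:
s(n) = n³
I(O) = -1372*O⁶ (I(O) = 4*(-7*O²)³ = 4*(-343*O⁶) = -1372*O⁶)
-33777/26732 + 49402/I(1/(-113 + 99)) = -33777/26732 + 49402/((-1372/(-113 + 99)⁶)) = -33777*1/26732 + 49402/((-1372*(1/(-14))⁶)) = -33777/26732 + 49402/((-1372*(-1/14)⁶)) = -33777/26732 + 49402/((-1372*1/7529536)) = -33777/26732 + 49402/(-1/5488) = -33777/26732 + 49402*(-5488) = -33777/26732 - 271118176 = -7247531114609/26732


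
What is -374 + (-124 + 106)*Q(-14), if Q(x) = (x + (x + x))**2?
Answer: -32126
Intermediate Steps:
Q(x) = 9*x**2 (Q(x) = (x + 2*x)**2 = (3*x)**2 = 9*x**2)
-374 + (-124 + 106)*Q(-14) = -374 + (-124 + 106)*(9*(-14)**2) = -374 - 162*196 = -374 - 18*1764 = -374 - 31752 = -32126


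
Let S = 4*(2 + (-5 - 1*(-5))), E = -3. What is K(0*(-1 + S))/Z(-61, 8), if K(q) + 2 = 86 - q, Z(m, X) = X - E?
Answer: 84/11 ≈ 7.6364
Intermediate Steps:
S = 8 (S = 4*(2 + (-5 + 5)) = 4*(2 + 0) = 4*2 = 8)
Z(m, X) = 3 + X (Z(m, X) = X - 1*(-3) = X + 3 = 3 + X)
K(q) = 84 - q (K(q) = -2 + (86 - q) = 84 - q)
K(0*(-1 + S))/Z(-61, 8) = (84 - 0*(-1 + 8))/(3 + 8) = (84 - 0*7)/11 = (84 - 1*0)*(1/11) = (84 + 0)*(1/11) = 84*(1/11) = 84/11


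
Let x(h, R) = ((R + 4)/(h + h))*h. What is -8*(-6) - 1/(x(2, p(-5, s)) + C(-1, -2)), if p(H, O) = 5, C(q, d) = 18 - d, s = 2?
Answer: 2350/49 ≈ 47.959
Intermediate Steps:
x(h, R) = 2 + R/2 (x(h, R) = ((4 + R)/((2*h)))*h = ((4 + R)*(1/(2*h)))*h = ((4 + R)/(2*h))*h = 2 + R/2)
-8*(-6) - 1/(x(2, p(-5, s)) + C(-1, -2)) = -8*(-6) - 1/((2 + (1/2)*5) + (18 - 1*(-2))) = 48 - 1/((2 + 5/2) + (18 + 2)) = 48 - 1/(9/2 + 20) = 48 - 1/49/2 = 48 - 1*2/49 = 48 - 2/49 = 2350/49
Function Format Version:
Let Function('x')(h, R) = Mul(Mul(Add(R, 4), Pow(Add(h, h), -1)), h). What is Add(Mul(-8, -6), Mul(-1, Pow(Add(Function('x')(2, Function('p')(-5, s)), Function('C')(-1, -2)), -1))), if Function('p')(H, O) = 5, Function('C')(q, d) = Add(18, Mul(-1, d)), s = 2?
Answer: Rational(2350, 49) ≈ 47.959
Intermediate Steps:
Function('x')(h, R) = Add(2, Mul(Rational(1, 2), R)) (Function('x')(h, R) = Mul(Mul(Add(4, R), Pow(Mul(2, h), -1)), h) = Mul(Mul(Add(4, R), Mul(Rational(1, 2), Pow(h, -1))), h) = Mul(Mul(Rational(1, 2), Pow(h, -1), Add(4, R)), h) = Add(2, Mul(Rational(1, 2), R)))
Add(Mul(-8, -6), Mul(-1, Pow(Add(Function('x')(2, Function('p')(-5, s)), Function('C')(-1, -2)), -1))) = Add(Mul(-8, -6), Mul(-1, Pow(Add(Add(2, Mul(Rational(1, 2), 5)), Add(18, Mul(-1, -2))), -1))) = Add(48, Mul(-1, Pow(Add(Add(2, Rational(5, 2)), Add(18, 2)), -1))) = Add(48, Mul(-1, Pow(Add(Rational(9, 2), 20), -1))) = Add(48, Mul(-1, Pow(Rational(49, 2), -1))) = Add(48, Mul(-1, Rational(2, 49))) = Add(48, Rational(-2, 49)) = Rational(2350, 49)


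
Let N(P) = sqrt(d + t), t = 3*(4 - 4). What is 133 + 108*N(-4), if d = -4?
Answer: 133 + 216*I ≈ 133.0 + 216.0*I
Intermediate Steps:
t = 0 (t = 3*0 = 0)
N(P) = 2*I (N(P) = sqrt(-4 + 0) = sqrt(-4) = 2*I)
133 + 108*N(-4) = 133 + 108*(2*I) = 133 + 216*I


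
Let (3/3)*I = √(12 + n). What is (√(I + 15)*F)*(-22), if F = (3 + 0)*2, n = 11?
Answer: -132*√(15 + √23) ≈ -587.30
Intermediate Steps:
I = √23 (I = √(12 + 11) = √23 ≈ 4.7958)
F = 6 (F = 3*2 = 6)
(√(I + 15)*F)*(-22) = (√(√23 + 15)*6)*(-22) = (√(15 + √23)*6)*(-22) = (6*√(15 + √23))*(-22) = -132*√(15 + √23)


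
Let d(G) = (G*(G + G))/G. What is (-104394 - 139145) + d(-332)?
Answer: -244203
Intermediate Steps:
d(G) = 2*G (d(G) = (G*(2*G))/G = (2*G²)/G = 2*G)
(-104394 - 139145) + d(-332) = (-104394 - 139145) + 2*(-332) = -243539 - 664 = -244203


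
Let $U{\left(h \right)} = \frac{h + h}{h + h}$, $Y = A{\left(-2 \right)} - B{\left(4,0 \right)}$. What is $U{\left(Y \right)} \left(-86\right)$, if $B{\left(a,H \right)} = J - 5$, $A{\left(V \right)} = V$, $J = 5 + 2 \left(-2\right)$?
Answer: $-86$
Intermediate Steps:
$J = 1$ ($J = 5 - 4 = 1$)
$B{\left(a,H \right)} = -4$ ($B{\left(a,H \right)} = 1 - 5 = -4$)
$Y = 2$ ($Y = -2 - -4 = -2 + 4 = 2$)
$U{\left(h \right)} = 1$ ($U{\left(h \right)} = \frac{2 h}{2 h} = 2 h \frac{1}{2 h} = 1$)
$U{\left(Y \right)} \left(-86\right) = 1 \left(-86\right) = -86$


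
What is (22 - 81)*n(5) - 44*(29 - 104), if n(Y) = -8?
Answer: 3772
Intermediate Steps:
(22 - 81)*n(5) - 44*(29 - 104) = (22 - 81)*(-8) - 44*(29 - 104) = -59*(-8) - 44*(-75) = 472 + 3300 = 3772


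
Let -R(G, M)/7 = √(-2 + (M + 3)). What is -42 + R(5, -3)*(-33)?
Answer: -42 + 231*I*√2 ≈ -42.0 + 326.68*I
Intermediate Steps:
R(G, M) = -7*√(1 + M) (R(G, M) = -7*√(-2 + (M + 3)) = -7*√(-2 + (3 + M)) = -7*√(1 + M))
-42 + R(5, -3)*(-33) = -42 - 7*√(1 - 3)*(-33) = -42 - 7*I*√2*(-33) = -42 + 231*I*√2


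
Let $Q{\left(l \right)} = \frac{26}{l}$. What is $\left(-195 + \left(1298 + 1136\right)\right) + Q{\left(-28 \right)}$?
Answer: $\frac{31333}{14} \approx 2238.1$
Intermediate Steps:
$\left(-195 + \left(1298 + 1136\right)\right) + Q{\left(-28 \right)} = \left(-195 + \left(1298 + 1136\right)\right) + \frac{26}{-28} = \left(-195 + 2434\right) + 26 \left(- \frac{1}{28}\right) = 2239 - \frac{13}{14} = \frac{31333}{14}$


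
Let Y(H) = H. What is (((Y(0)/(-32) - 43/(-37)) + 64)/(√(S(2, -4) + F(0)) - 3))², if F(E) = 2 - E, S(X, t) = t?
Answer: 5812921/(1369*(3 - I*√2)²) ≈ 245.64 + 297.76*I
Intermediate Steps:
(((Y(0)/(-32) - 43/(-37)) + 64)/(√(S(2, -4) + F(0)) - 3))² = (((0/(-32) - 43/(-37)) + 64)/(√(-4 + (2 - 1*0)) - 3))² = (((0*(-1/32) - 43*(-1/37)) + 64)/(√(-4 + (2 + 0)) - 3))² = (((0 + 43/37) + 64)/(√(-4 + 2) - 3))² = ((43/37 + 64)/(√(-2) - 3))² = (2411/(37*(I*√2 - 3)))² = (2411/(37*(-3 + I*√2)))² = 5812921/(1369*(-3 + I*√2)²)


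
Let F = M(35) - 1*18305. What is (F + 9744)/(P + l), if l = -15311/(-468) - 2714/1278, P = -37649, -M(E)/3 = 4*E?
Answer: 99473556/416661485 ≈ 0.23874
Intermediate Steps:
M(E) = -12*E
l = 338839/11076 (l = -15311*(-1/468) - 2714*1/1278 = 15311/468 - 1357/639 = 338839/11076 ≈ 30.592)
F = -18725 (F = -12*35 - 1*18305 = -420 - 18305 = -18725)
(F + 9744)/(P + l) = (-18725 + 9744)/(-37649 + 338839/11076) = -8981/(-416661485/11076) = -8981*(-11076/416661485) = 99473556/416661485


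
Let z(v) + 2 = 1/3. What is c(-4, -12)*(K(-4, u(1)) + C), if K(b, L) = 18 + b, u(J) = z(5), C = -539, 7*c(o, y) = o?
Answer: 300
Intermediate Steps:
c(o, y) = o/7
z(v) = -5/3 (z(v) = -2 + 1/3 = -2 + ⅓ = -5/3)
u(J) = -5/3
c(-4, -12)*(K(-4, u(1)) + C) = ((⅐)*(-4))*((18 - 4) - 539) = -4*(14 - 539)/7 = -4/7*(-525) = 300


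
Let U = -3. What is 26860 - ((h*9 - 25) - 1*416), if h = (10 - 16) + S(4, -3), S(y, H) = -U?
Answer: 27328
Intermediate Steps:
S(y, H) = 3 (S(y, H) = -1*(-3) = 3)
h = -3 (h = (10 - 16) + 3 = -6 + 3 = -3)
26860 - ((h*9 - 25) - 1*416) = 26860 - ((-3*9 - 25) - 1*416) = 26860 - ((-27 - 25) - 416) = 26860 - (-52 - 416) = 26860 - 1*(-468) = 26860 + 468 = 27328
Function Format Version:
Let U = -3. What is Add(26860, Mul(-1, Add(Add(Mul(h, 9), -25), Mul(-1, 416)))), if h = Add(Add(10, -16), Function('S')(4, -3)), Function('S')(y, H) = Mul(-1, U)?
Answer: 27328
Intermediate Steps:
Function('S')(y, H) = 3 (Function('S')(y, H) = Mul(-1, -3) = 3)
h = -3 (h = Add(Add(10, -16), 3) = Add(-6, 3) = -3)
Add(26860, Mul(-1, Add(Add(Mul(h, 9), -25), Mul(-1, 416)))) = Add(26860, Mul(-1, Add(Add(Mul(-3, 9), -25), Mul(-1, 416)))) = Add(26860, Mul(-1, Add(Add(-27, -25), -416))) = Add(26860, Mul(-1, Add(-52, -416))) = Add(26860, Mul(-1, -468)) = Add(26860, 468) = 27328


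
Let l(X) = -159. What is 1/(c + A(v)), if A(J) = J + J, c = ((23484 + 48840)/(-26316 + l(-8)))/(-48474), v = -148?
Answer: -71297175/21103959782 ≈ -0.0033784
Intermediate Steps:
c = 4018/71297175 (c = ((23484 + 48840)/(-26316 - 159))/(-48474) = (72324/(-26475))*(-1/48474) = (72324*(-1/26475))*(-1/48474) = -24108/8825*(-1/48474) = 4018/71297175 ≈ 5.6356e-5)
A(J) = 2*J
1/(c + A(v)) = 1/(4018/71297175 + 2*(-148)) = 1/(4018/71297175 - 296) = 1/(-21103959782/71297175) = -71297175/21103959782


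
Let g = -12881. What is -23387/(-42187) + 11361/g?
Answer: -178038560/543410747 ≈ -0.32763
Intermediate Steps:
-23387/(-42187) + 11361/g = -23387/(-42187) + 11361/(-12881) = -23387*(-1/42187) + 11361*(-1/12881) = 23387/42187 - 11361/12881 = -178038560/543410747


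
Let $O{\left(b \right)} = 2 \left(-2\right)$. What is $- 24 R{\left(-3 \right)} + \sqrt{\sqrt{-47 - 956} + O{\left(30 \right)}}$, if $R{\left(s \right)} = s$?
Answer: $72 + \sqrt{-4 + i \sqrt{1003}} \approx 75.736 + 4.238 i$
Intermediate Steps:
$O{\left(b \right)} = -4$
$- 24 R{\left(-3 \right)} + \sqrt{\sqrt{-47 - 956} + O{\left(30 \right)}} = \left(-24\right) \left(-3\right) + \sqrt{\sqrt{-47 - 956} - 4} = 72 + \sqrt{\sqrt{-1003} - 4} = 72 + \sqrt{i \sqrt{1003} - 4} = 72 + \sqrt{-4 + i \sqrt{1003}}$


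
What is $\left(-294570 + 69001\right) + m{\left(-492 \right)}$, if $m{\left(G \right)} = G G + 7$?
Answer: $16502$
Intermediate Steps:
$m{\left(G \right)} = 7 + G^{2}$ ($m{\left(G \right)} = G^{2} + 7 = 7 + G^{2}$)
$\left(-294570 + 69001\right) + m{\left(-492 \right)} = \left(-294570 + 69001\right) + \left(7 + \left(-492\right)^{2}\right) = -225569 + \left(7 + 242064\right) = -225569 + 242071 = 16502$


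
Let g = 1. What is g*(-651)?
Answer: -651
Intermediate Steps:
g*(-651) = 1*(-651) = -651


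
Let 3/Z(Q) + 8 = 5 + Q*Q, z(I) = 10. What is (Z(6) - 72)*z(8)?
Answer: -7910/11 ≈ -719.09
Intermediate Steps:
Z(Q) = 3/(-3 + Q²) (Z(Q) = 3/(-8 + (5 + Q*Q)) = 3/(-8 + (5 + Q²)) = 3/(-3 + Q²))
(Z(6) - 72)*z(8) = (3/(-3 + 6²) - 72)*10 = (3/(-3 + 36) - 72)*10 = (3/33 - 72)*10 = (3*(1/33) - 72)*10 = (1/11 - 72)*10 = -791/11*10 = -7910/11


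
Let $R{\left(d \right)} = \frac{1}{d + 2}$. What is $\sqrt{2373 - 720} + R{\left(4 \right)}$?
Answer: $\frac{1}{6} + \sqrt{1653} \approx 40.824$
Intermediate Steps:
$R{\left(d \right)} = \frac{1}{2 + d}$
$\sqrt{2373 - 720} + R{\left(4 \right)} = \sqrt{2373 - 720} + \frac{1}{2 + 4} = \sqrt{1653} + \frac{1}{6} = \frac{1}{6} + \sqrt{1653}$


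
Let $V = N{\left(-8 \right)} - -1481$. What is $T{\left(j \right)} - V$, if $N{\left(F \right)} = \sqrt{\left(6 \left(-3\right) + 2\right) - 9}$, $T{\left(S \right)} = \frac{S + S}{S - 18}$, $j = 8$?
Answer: $- \frac{7413}{5} - 5 i \approx -1482.6 - 5.0 i$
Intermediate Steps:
$T{\left(S \right)} = \frac{2 S}{-18 + S}$
$N{\left(F \right)} = 5 i$ ($N{\left(F \right)} = \sqrt{\left(-18 + 2\right) - 9} = \sqrt{-16 - 9} = \sqrt{-25} = 5 i$)
$V = 1481 + 5 i$ ($V = 5 i - -1481 = 5 i + 1481 = 1481 + 5 i \approx 1481.0 + 5.0 i$)
$T{\left(j \right)} - V = 2 \cdot 8 \frac{1}{-18 + 8} - \left(1481 + 5 i\right) = 2 \cdot 8 \frac{1}{-10} - \left(1481 + 5 i\right) = 2 \cdot 8 \left(- \frac{1}{10}\right) - \left(1481 + 5 i\right) = - \frac{8}{5} - \left(1481 + 5 i\right) = - \frac{7413}{5} - 5 i$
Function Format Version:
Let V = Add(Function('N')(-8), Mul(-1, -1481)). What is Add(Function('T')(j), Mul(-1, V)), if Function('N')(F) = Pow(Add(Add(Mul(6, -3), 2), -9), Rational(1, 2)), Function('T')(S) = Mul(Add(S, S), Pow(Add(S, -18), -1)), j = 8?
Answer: Add(Rational(-7413, 5), Mul(-5, I)) ≈ Add(-1482.6, Mul(-5.0000, I))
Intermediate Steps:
Function('T')(S) = Mul(2, S, Pow(Add(-18, S), -1)) (Function('T')(S) = Mul(Mul(2, S), Pow(Add(-18, S), -1)) = Mul(2, S, Pow(Add(-18, S), -1)))
Function('N')(F) = Mul(5, I) (Function('N')(F) = Pow(Add(Add(-18, 2), -9), Rational(1, 2)) = Pow(Add(-16, -9), Rational(1, 2)) = Pow(-25, Rational(1, 2)) = Mul(5, I))
V = Add(1481, Mul(5, I)) (V = Add(Mul(5, I), Mul(-1, -1481)) = Add(Mul(5, I), 1481) = Add(1481, Mul(5, I)) ≈ Add(1481.0, Mul(5.0000, I)))
Add(Function('T')(j), Mul(-1, V)) = Add(Mul(2, 8, Pow(Add(-18, 8), -1)), Mul(-1, Add(1481, Mul(5, I)))) = Add(Mul(2, 8, Pow(-10, -1)), Add(-1481, Mul(-5, I))) = Add(Mul(2, 8, Rational(-1, 10)), Add(-1481, Mul(-5, I))) = Add(Rational(-8, 5), Add(-1481, Mul(-5, I))) = Add(Rational(-7413, 5), Mul(-5, I))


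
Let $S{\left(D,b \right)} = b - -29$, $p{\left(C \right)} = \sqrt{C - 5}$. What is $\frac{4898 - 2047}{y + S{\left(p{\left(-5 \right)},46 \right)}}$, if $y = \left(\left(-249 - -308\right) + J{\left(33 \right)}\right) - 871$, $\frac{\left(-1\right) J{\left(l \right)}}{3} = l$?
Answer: $- \frac{2851}{836} \approx -3.4103$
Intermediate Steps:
$p{\left(C \right)} = \sqrt{-5 + C}$
$J{\left(l \right)} = - 3 l$
$y = -911$ ($y = \left(\left(-249 - -308\right) - 99\right) - 871 = \left(\left(-249 + 308\right) - 99\right) - 871 = \left(59 - 99\right) - 871 = -40 - 871 = -911$)
$S{\left(D,b \right)} = 29 + b$ ($S{\left(D,b \right)} = b + 29 = 29 + b$)
$\frac{4898 - 2047}{y + S{\left(p{\left(-5 \right)},46 \right)}} = \frac{4898 - 2047}{-911 + \left(29 + 46\right)} = \frac{2851}{-911 + 75} = \frac{2851}{-836} = 2851 \left(- \frac{1}{836}\right) = - \frac{2851}{836}$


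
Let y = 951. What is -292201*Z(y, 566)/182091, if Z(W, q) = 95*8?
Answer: -2440360/2001 ≈ -1219.6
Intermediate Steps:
Z(W, q) = 760
-292201*Z(y, 566)/182091 = -292201/(182091/760) = -292201/(182091*(1/760)) = -292201/182091/760 = -292201*760/182091 = -2440360/2001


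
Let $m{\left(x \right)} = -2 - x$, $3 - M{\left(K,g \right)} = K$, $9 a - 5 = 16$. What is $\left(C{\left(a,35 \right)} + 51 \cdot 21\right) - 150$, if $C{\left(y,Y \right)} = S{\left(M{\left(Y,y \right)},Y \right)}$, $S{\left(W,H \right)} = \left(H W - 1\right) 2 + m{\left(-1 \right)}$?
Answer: $-1322$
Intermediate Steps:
$a = \frac{7}{3}$ ($a = \frac{5}{9} + \frac{1}{9} \cdot 16 = \frac{5}{9} + \frac{16}{9} = \frac{7}{3} \approx 2.3333$)
$M{\left(K,g \right)} = 3 - K$
$S{\left(W,H \right)} = -3 + 2 H W$ ($S{\left(W,H \right)} = \left(H W - 1\right) 2 - 1 = \left(-1 + H W\right) 2 + \left(-2 + 1\right) = \left(-2 + 2 H W\right) - 1 = -3 + 2 H W$)
$C{\left(y,Y \right)} = -3 + 2 Y \left(3 - Y\right)$
$\left(C{\left(a,35 \right)} + 51 \cdot 21\right) - 150 = \left(\left(-3 - 70 \left(-3 + 35\right)\right) + 51 \cdot 21\right) - 150 = \left(\left(-3 - 70 \cdot 32\right) + 1071\right) - 150 = \left(\left(-3 - 2240\right) + 1071\right) - 150 = \left(-2243 + 1071\right) - 150 = -1172 - 150 = -1322$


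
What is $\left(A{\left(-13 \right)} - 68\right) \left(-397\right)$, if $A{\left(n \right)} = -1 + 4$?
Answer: $25805$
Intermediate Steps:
$A{\left(n \right)} = 3$
$\left(A{\left(-13 \right)} - 68\right) \left(-397\right) = \left(3 - 68\right) \left(-397\right) = \left(-65\right) \left(-397\right) = 25805$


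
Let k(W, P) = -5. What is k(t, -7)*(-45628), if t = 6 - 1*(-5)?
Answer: 228140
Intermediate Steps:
t = 11 (t = 6 + 5 = 11)
k(t, -7)*(-45628) = -5*(-45628) = 228140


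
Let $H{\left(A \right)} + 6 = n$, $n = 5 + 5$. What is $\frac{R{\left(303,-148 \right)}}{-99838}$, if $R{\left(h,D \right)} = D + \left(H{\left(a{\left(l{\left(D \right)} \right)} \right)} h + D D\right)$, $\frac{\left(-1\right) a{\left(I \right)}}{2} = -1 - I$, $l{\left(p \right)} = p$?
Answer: $- \frac{11484}{49919} \approx -0.23005$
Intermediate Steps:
$n = 10$
$a{\left(I \right)} = 2 + 2 I$ ($a{\left(I \right)} = - 2 \left(-1 - I\right) = 2 + 2 I$)
$H{\left(A \right)} = 4$ ($H{\left(A \right)} = -6 + 10 = 4$)
$R{\left(h,D \right)} = D + D^{2} + 4 h$ ($R{\left(h,D \right)} = D + \left(4 h + D D\right) = D + \left(4 h + D^{2}\right) = D + \left(D^{2} + 4 h\right) = D + D^{2} + 4 h$)
$\frac{R{\left(303,-148 \right)}}{-99838} = \frac{-148 + \left(-148\right)^{2} + 4 \cdot 303}{-99838} = \left(-148 + 21904 + 1212\right) \left(- \frac{1}{99838}\right) = 22968 \left(- \frac{1}{99838}\right) = - \frac{11484}{49919}$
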